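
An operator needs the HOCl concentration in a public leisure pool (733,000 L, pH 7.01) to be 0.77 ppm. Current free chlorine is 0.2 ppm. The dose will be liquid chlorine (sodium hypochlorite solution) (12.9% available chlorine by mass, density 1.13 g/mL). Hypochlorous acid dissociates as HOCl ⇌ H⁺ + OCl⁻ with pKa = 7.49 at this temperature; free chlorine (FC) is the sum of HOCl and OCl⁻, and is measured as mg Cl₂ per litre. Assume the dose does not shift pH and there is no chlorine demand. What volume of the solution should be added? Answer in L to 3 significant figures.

[OCl⁻]/[HOCl] = 10^(pH − pKa) = 10^(7.01 − 7.49) = 0.3311; fraction as HOCl = 1/(1 + 0.3311) = 0.7512.
Free chlorine required for 0.77 ppm HOCl: 0.77 / 0.7512 = 1.025 ppm.
FC to add: 1.025 − 0.2 = 0.825 mg/L as Cl₂.
Cl₂ equivalent: 0.825 mg/L × 733,000 L = 604.7 g.
Product at 12.9% available Cl: 604.7 / 0.129 = 4688 g.
Volume: 4688 g ÷ 1.13 g/mL = 4148 mL.

4.15 L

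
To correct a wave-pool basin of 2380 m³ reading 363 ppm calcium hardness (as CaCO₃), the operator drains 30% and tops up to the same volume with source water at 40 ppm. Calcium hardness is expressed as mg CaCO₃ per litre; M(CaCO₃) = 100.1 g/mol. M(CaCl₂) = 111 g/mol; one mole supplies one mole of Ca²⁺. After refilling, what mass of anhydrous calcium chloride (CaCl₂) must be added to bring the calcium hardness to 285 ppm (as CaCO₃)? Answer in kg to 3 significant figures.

Volume: 2380 m³ = 2,380,000 L.
After draining 30% and refilling: 363 × 0.70 + 40 × 0.30 = 266.1 ppm.
Deficit to target: 285 − 266.1 = 18.9 mg/L.
As CaCO₃: 18.9 mg/L × 2,380,000 L = 44,980 g; ÷ 100.1 = 449.4 mol Ca²⁺.
Mass: 449.4 × 111 = 49,880 g.

49.9 kg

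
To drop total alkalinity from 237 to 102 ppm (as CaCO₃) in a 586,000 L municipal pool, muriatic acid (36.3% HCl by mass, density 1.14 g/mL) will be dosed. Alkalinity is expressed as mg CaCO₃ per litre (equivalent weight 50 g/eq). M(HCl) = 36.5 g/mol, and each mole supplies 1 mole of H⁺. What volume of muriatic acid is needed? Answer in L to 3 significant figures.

140 L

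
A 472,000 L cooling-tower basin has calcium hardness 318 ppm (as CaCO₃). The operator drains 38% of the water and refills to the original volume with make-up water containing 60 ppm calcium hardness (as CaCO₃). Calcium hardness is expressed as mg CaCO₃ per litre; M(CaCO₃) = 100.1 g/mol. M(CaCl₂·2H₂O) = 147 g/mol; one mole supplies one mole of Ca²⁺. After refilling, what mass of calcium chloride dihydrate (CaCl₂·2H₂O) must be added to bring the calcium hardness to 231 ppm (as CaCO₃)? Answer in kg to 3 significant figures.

7.65 kg

After draining 38% and refilling: 318 × 0.62 + 60 × 0.38 = 219.96 ppm.
Deficit to target: 231 − 219.96 = 11.04 mg/L.
As CaCO₃: 11.04 mg/L × 472,000 L = 5211 g; ÷ 100.1 = 52.06 mol Ca²⁺.
Mass: 52.06 × 147 = 7652 g.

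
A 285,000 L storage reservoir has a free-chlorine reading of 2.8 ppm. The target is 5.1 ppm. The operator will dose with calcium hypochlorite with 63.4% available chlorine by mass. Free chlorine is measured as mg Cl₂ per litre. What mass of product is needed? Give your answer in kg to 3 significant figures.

1.03 kg

Chlorine deficit: 5.1 − 2.8 = 2.3 ppm = 2.3 mg/L as Cl₂.
Cl₂ equivalent needed: 2.3 mg/L × 285,000 L = 655,500 mg = 655.5 g.
Product at 63.4% available chlorine: 655.5 / 0.634 = 1034 g.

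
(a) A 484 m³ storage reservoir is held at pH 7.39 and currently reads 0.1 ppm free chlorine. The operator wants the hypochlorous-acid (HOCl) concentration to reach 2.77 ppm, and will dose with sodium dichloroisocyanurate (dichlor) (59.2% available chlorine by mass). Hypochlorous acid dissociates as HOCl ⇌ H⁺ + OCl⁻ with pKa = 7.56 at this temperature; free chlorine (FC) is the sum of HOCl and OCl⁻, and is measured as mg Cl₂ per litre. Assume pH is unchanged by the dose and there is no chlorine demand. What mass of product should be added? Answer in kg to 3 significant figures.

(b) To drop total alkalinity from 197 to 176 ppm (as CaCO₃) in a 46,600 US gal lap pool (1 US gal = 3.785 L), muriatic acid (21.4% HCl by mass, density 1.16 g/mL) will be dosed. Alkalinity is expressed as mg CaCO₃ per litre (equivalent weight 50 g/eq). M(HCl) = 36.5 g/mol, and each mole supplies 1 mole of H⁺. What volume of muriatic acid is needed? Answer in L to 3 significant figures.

(a) Volume: 484 m³ = 484,000 L.
(a) [OCl⁻]/[HOCl] = 10^(pH − pKa) = 10^(7.39 − 7.56) = 0.6761; fraction as HOCl = 1/(1 + 0.6761) = 0.5966.
(a) Free chlorine required for 2.77 ppm HOCl: 2.77 / 0.5966 = 4.643 ppm.
(a) FC to add: 4.643 − 0.1 = 4.543 mg/L as Cl₂.
(a) Cl₂ equivalent: 4.543 mg/L × 484,000 L = 2199 g.
(a) Product at 59.2% available Cl: 2199 / 0.592 = 3714 g.

(b) Volume: 46,600 US gal × 3.785 L/gal = 176,381 L.
(b) Alkalinity to neutralize: (197 − 176) = 21 mg/L as CaCO₃ × 176,381 L = 3704 g as CaCO₃.
(b) Equivalents of H⁺ required: 3704 ÷ 50 g/eq = 74.08 eq = 74.08 mol HCl.
(b) Mass of HCl: 74.08 × 36.5 = 2704 g.
(b) Mass of 21.4% solution: 2704 / 0.214 = 12,640 g.
(b) Volume: 12,640 g ÷ 1.16 g/mL = 10,890 mL.

(a) 3.71 kg; (b) 10.9 L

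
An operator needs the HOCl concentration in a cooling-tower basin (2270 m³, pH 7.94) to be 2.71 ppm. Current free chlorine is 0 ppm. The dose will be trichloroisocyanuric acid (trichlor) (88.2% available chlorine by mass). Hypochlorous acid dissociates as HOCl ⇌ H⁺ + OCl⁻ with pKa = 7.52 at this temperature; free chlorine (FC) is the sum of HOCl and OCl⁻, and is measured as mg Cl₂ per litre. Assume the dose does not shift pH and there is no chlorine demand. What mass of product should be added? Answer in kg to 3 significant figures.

25.3 kg

Volume: 2270 m³ = 2,270,000 L.
[OCl⁻]/[HOCl] = 10^(pH − pKa) = 10^(7.94 − 7.52) = 2.63; fraction as HOCl = 1/(1 + 2.63) = 0.2755.
Free chlorine required for 2.71 ppm HOCl: 2.71 / 0.2755 = 9.838 ppm.
FC to add: 9.838 − 0 = 9.838 mg/L as Cl₂.
Cl₂ equivalent: 9.838 mg/L × 2,270,000 L = 22,330 g.
Product at 88.2% available Cl: 22,330 / 0.882 = 25,320 g.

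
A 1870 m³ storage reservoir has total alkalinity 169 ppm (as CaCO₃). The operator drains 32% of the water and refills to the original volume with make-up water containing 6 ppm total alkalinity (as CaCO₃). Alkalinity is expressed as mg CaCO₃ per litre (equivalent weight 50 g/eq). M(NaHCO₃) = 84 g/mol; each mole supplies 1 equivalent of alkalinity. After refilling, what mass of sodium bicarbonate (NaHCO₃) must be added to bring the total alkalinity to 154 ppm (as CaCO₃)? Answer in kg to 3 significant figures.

Volume: 1870 m³ = 1,870,000 L.
After draining 32% and refilling: 169 × 0.68 + 6 × 0.32 = 116.84 ppm.
Deficit to target: 154 − 116.84 = 37.16 mg/L.
As CaCO₃: 37.16 mg/L × 1,870,000 L = 69,490 g; ÷ 50 g/eq ÷ 1 = 1390 mol NaHCO₃.
Mass: 1390 × 84 = 116,700 g.

117 kg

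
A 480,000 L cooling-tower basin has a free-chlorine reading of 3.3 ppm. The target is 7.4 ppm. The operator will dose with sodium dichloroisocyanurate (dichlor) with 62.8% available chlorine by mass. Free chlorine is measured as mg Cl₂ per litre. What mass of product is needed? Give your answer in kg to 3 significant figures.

3.13 kg

Chlorine deficit: 7.4 − 3.3 = 4.1 ppm = 4.1 mg/L as Cl₂.
Cl₂ equivalent needed: 4.1 mg/L × 480,000 L = 1,968,000 mg = 1968 g.
Product at 62.8% available chlorine: 1968 / 0.628 = 3134 g.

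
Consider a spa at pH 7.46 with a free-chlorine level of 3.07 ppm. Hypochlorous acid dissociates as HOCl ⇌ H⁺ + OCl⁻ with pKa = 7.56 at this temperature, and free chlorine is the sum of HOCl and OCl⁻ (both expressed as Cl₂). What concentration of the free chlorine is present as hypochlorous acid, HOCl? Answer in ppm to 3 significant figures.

[OCl⁻]/[HOCl] = 10^(pH − pKa) = 10^(7.46 − 7.56) = 10^-0.10 = 0.7943.
Fraction as HOCl = 1 / (1 + 0.7943) = 0.5573.
HOCl = 0.5573 × 3.07 ppm = 1.711 ppm.

1.71 ppm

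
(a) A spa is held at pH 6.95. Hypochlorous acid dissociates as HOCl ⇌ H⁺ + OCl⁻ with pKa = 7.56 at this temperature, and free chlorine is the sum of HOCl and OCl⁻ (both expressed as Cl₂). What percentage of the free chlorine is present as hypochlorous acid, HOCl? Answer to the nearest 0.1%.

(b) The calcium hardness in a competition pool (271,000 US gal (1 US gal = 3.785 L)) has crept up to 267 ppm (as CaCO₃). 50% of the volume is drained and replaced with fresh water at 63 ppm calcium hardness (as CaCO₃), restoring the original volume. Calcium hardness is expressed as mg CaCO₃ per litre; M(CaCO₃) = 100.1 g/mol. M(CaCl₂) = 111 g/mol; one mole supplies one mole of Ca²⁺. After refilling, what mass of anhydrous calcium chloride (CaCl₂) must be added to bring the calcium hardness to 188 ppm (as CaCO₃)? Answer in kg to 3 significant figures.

(a) [OCl⁻]/[HOCl] = 10^(pH − pKa) = 10^(6.95 − 7.56) = 10^-0.61 = 0.2455.
(a) Fraction as HOCl = 1 / (1 + 0.2455) = 0.8029.

(b) Volume: 271,000 US gal × 3.785 L/gal = 1,025,735 L.
(b) After draining 50% and refilling: 267 × 0.50 + 63 × 0.50 = 165 ppm.
(b) Deficit to target: 188 − 165 = 23 mg/L.
(b) As CaCO₃: 23 mg/L × 1,025,735 L = 23,590 g; ÷ 100.1 = 235.7 mol Ca²⁺.
(b) Mass: 235.7 × 111 = 26,160 g.

(a) 80.3%; (b) 26.2 kg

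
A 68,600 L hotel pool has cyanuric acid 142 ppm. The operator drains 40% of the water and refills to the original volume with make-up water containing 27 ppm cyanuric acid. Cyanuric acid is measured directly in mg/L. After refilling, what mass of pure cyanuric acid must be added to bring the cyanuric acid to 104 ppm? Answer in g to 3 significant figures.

After draining 40% and refilling: 142 × 0.60 + 27 × 0.40 = 96 ppm.
Deficit to target: 104 − 96 = 8 mg/L.
Mass: 8 mg/L × 68,600 L = 548.8 g cyanuric acid.

549 g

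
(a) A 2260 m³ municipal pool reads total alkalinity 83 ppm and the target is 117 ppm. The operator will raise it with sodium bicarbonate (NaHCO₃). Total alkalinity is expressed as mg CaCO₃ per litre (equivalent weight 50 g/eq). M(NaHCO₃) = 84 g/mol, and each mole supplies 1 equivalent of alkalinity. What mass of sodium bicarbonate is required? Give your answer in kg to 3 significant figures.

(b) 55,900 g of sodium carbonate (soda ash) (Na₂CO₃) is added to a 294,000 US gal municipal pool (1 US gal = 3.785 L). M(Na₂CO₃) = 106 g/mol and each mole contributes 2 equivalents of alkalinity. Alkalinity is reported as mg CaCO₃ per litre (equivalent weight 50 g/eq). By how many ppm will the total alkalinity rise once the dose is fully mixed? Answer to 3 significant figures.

(a) Volume: 2260 m³ = 2,260,000 L.
(a) Alkalinity to add: (117 − 83) = 34 mg/L as CaCO₃ × 2,260,000 L = 76,840 g as CaCO₃.
(a) Equivalents: 76,840 g ÷ 50 g/eq = 1537 eq.
(a) NaHCO₃ supplies 1 eq per mole → 1537 mol.
(a) Mass: 1537 mol × 84 g/mol = 129,100 g.

(b) Volume: 294,000 US gal × 3.785 L/gal = 1,112,790 L.
(b) Moles of Na₂CO₃: 55,900 g ÷ 106 g/mol = 527.4 mol → 1055 eq of alkalinity.
(b) As CaCO₃: 1055 eq × 50 g/eq = 52,740 g.
(b) Rise: 52,740 g / 1,112,790 L × 1000 = 47.39 mg/L.

(a) 129 kg; (b) 47.4 ppm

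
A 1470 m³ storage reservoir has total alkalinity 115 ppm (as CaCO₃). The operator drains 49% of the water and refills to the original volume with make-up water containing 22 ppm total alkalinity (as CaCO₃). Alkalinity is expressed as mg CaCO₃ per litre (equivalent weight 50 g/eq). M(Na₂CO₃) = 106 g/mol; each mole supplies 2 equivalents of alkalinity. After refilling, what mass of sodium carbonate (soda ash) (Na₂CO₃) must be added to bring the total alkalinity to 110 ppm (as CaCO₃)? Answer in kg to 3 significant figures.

Volume: 1470 m³ = 1,470,000 L.
After draining 49% and refilling: 115 × 0.51 + 22 × 0.49 = 69.43 ppm.
Deficit to target: 110 − 69.43 = 40.57 mg/L.
As CaCO₃: 40.57 mg/L × 1,470,000 L = 59,640 g; ÷ 50 g/eq ÷ 2 = 596.4 mol Na₂CO₃.
Mass: 596.4 × 106 = 63,220 g.

63.2 kg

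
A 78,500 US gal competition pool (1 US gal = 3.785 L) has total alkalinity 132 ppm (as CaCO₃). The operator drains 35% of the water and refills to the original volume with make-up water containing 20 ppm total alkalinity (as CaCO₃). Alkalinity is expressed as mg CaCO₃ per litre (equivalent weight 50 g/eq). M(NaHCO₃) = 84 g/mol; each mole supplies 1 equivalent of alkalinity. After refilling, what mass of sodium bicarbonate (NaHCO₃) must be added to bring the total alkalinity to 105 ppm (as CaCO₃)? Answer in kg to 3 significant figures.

6.09 kg

Volume: 78,500 US gal × 3.785 L/gal = 297,122 L.
After draining 35% and refilling: 132 × 0.65 + 20 × 0.35 = 92.8 ppm.
Deficit to target: 105 − 92.8 = 12.2 mg/L.
As CaCO₃: 12.2 mg/L × 297,122 L = 3625 g; ÷ 50 g/eq ÷ 1 = 72.5 mol NaHCO₃.
Mass: 72.5 × 84 = 6090 g.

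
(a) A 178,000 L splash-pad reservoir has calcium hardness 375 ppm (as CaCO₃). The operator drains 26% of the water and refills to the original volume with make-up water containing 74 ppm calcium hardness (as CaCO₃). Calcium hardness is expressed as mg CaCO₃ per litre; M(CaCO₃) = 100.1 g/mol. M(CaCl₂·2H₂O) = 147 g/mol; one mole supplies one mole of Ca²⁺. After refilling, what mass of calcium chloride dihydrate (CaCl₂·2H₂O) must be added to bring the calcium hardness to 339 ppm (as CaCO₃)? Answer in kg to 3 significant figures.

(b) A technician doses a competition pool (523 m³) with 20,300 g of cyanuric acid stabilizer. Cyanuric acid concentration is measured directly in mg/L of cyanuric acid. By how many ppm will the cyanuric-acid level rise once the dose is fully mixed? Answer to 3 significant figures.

(a) After draining 26% and refilling: 375 × 0.74 + 74 × 0.26 = 296.74 ppm.
(a) Deficit to target: 339 − 296.74 = 42.26 mg/L.
(a) As CaCO₃: 42.26 mg/L × 178,000 L = 7522 g; ÷ 100.1 = 75.15 mol Ca²⁺.
(a) Mass: 75.15 × 147 = 11,050 g.

(b) Volume: 523 m³ = 523,000 L.
(b) Rise: 20,300 g / 523,000 L × 1000 = 38.81 mg/L.

(a) 11.0 kg; (b) 38.8 ppm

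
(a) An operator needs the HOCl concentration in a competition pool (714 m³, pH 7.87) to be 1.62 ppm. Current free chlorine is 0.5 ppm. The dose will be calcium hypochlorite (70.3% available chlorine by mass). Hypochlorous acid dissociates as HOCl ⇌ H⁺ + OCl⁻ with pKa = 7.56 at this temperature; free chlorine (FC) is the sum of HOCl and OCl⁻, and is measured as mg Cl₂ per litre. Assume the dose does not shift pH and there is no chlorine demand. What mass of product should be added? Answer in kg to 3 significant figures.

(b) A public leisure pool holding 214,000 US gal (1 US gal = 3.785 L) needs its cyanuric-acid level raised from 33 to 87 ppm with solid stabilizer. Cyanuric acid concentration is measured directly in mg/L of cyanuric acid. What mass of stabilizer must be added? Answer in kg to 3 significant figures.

(a) 4.50 kg; (b) 43.7 kg

(a) Volume: 714 m³ = 714,000 L.
(a) [OCl⁻]/[HOCl] = 10^(pH − pKa) = 10^(7.87 − 7.56) = 2.042; fraction as HOCl = 1/(1 + 2.042) = 0.3288.
(a) Free chlorine required for 1.62 ppm HOCl: 1.62 / 0.3288 = 4.928 ppm.
(a) FC to add: 4.928 − 0.5 = 4.428 mg/L as Cl₂.
(a) Cl₂ equivalent: 4.428 mg/L × 714,000 L = 3161 g.
(a) Product at 70.3% available Cl: 3161 / 0.703 = 4497 g.

(b) Volume: 214,000 US gal × 3.785 L/gal = 809,990 L.
(b) CYA to add: (87 − 33) = 54 mg/L × 809,990 L = 43,740 g cyanuric acid.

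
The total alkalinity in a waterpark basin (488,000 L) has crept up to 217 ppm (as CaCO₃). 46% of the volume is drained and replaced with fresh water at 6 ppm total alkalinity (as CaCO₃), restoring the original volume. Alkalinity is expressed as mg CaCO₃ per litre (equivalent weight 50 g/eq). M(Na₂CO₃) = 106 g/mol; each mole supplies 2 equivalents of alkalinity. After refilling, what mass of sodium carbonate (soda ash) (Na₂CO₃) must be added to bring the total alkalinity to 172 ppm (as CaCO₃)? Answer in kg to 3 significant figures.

26.9 kg

After draining 46% and refilling: 217 × 0.54 + 6 × 0.46 = 119.94 ppm.
Deficit to target: 172 − 119.94 = 52.06 mg/L.
As CaCO₃: 52.06 mg/L × 488,000 L = 25,410 g; ÷ 50 g/eq ÷ 2 = 254.1 mol Na₂CO₃.
Mass: 254.1 × 106 = 26,930 g.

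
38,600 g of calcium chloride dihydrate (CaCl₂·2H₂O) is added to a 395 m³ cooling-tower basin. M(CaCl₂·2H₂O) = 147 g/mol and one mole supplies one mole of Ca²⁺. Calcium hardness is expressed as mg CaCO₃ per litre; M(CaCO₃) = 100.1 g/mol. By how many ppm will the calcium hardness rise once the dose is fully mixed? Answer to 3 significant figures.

66.5 ppm

Volume: 395 m³ = 395,000 L.
Moles of Ca²⁺: 38,600 g ÷ 147 g/mol = 262.6 mol.
As CaCO₃: 262.6 mol × 100.1 g/mol = 26,280 g.
Rise: 26,280 g / 395,000 L × 1000 = 66.54 mg/L.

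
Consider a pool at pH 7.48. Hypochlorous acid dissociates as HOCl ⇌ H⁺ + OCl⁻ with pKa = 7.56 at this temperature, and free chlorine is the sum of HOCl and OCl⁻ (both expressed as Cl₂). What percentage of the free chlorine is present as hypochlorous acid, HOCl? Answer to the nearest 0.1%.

[OCl⁻]/[HOCl] = 10^(pH − pKa) = 10^(7.48 − 7.56) = 10^-0.08 = 0.8318.
Fraction as HOCl = 1 / (1 + 0.8318) = 0.5459.

54.6%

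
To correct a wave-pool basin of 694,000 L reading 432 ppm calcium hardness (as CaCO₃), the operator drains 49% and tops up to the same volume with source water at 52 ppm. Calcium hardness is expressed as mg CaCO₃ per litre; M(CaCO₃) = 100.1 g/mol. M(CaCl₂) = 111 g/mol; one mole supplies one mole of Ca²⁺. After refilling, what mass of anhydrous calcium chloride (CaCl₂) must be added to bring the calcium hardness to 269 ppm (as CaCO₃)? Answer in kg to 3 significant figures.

17.9 kg

After draining 49% and refilling: 432 × 0.51 + 52 × 0.49 = 245.8 ppm.
Deficit to target: 269 − 245.8 = 23.2 mg/L.
As CaCO₃: 23.2 mg/L × 694,000 L = 16,100 g; ÷ 100.1 = 160.8 mol Ca²⁺.
Mass: 160.8 × 111 = 17,850 g.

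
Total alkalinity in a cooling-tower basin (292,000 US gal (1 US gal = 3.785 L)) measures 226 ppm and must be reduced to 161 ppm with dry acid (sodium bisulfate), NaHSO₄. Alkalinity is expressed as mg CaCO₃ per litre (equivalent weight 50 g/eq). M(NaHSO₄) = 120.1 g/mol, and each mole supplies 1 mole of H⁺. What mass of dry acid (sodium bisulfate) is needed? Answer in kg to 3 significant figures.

173 kg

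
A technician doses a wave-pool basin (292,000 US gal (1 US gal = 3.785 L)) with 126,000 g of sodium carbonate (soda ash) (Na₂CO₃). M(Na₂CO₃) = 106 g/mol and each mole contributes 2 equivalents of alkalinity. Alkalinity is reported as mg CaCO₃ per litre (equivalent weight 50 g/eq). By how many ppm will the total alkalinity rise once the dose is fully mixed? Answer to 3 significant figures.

Volume: 292,000 US gal × 3.785 L/gal = 1,105,220 L.
Moles of Na₂CO₃: 126,000 g ÷ 106 g/mol = 1189 mol → 2377 eq of alkalinity.
As CaCO₃: 2377 eq × 50 g/eq = 118,900 g.
Rise: 118,900 g / 1,105,220 L × 1000 = 107.6 mg/L.

108 ppm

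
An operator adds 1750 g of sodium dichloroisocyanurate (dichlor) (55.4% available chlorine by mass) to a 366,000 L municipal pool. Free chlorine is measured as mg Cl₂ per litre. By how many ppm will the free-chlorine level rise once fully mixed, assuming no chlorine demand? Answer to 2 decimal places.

Available chlorine delivered: 1750 g × 0.554 = 969.5 g as Cl₂.
Concentration rise: 969.5 g / 366,000 L = 2.649 mg/L = 2.65 ppm.

2.65 ppm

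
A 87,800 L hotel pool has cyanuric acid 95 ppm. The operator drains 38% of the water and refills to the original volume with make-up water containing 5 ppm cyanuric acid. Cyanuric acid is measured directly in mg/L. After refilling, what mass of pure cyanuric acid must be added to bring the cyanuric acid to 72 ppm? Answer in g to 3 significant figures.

After draining 38% and refilling: 95 × 0.62 + 5 × 0.38 = 60.8 ppm.
Deficit to target: 72 − 60.8 = 11.2 mg/L.
Mass: 11.2 mg/L × 87,800 L = 983.4 g cyanuric acid.

983 g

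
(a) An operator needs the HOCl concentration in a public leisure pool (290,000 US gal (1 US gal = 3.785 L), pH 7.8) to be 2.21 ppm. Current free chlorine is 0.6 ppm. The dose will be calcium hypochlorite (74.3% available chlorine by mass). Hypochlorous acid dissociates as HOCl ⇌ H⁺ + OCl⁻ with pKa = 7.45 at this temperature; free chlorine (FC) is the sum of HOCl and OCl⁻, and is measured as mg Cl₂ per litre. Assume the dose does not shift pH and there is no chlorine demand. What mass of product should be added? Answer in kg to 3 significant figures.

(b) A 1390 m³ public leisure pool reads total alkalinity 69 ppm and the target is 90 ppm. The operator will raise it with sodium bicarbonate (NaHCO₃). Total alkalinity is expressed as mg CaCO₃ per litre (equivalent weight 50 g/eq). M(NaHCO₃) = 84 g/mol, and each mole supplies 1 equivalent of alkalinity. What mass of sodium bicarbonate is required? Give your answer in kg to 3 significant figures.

(a) 9.69 kg; (b) 49.0 kg

(a) Volume: 290,000 US gal × 3.785 L/gal = 1,097,650 L.
(a) [OCl⁻]/[HOCl] = 10^(pH − pKa) = 10^(7.8 − 7.45) = 2.239; fraction as HOCl = 1/(1 + 2.239) = 0.3088.
(a) Free chlorine required for 2.21 ppm HOCl: 2.21 / 0.3088 = 7.158 ppm.
(a) FC to add: 7.158 − 0.6 = 6.558 mg/L as Cl₂.
(a) Cl₂ equivalent: 6.558 mg/L × 1,097,650 L = 7198 g.
(a) Product at 74.3% available Cl: 7198 / 0.743 = 9688 g.

(b) Volume: 1390 m³ = 1,390,000 L.
(b) Alkalinity to add: (90 − 69) = 21 mg/L as CaCO₃ × 1,390,000 L = 29,190 g as CaCO₃.
(b) Equivalents: 29,190 g ÷ 50 g/eq = 583.8 eq.
(b) NaHCO₃ supplies 1 eq per mole → 583.8 mol.
(b) Mass: 583.8 mol × 84 g/mol = 49,040 g.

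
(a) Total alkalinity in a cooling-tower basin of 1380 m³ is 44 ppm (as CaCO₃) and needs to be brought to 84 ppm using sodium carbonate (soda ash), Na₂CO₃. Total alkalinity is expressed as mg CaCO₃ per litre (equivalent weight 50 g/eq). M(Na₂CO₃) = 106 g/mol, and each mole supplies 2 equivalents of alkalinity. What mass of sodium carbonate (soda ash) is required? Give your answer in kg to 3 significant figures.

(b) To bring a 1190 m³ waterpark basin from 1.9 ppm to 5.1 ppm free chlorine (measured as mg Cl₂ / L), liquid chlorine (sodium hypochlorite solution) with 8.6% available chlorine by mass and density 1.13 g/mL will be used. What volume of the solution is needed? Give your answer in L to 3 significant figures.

(a) Volume: 1380 m³ = 1,380,000 L.
(a) Alkalinity to add: (84 − 44) = 40 mg/L as CaCO₃ × 1,380,000 L = 55,200 g as CaCO₃.
(a) Equivalents: 55,200 g ÷ 50 g/eq = 1104 eq.
(a) Each mole of Na₂CO₃ supplies 2 eq, so 1104 / 2 = 552 mol.
(a) Mass: 552 mol × 106 g/mol = 58,510 g.

(b) Volume: 1190 m³ = 1,190,000 L.
(b) Chlorine deficit: 5.1 − 1.9 = 3.2 ppm = 3.2 mg/L as Cl₂.
(b) Cl₂ equivalent needed: 3.2 mg/L × 1,190,000 L = 3,808,000 mg = 3808 g.
(b) Product at 8.6% available chlorine: 3808 / 0.086 = 44,280 g.
(b) Volume at density 1.13 g/mL: 44,280 g ÷ 1.13 g/mL = 39,190 mL.

(a) 58.5 kg; (b) 39.2 L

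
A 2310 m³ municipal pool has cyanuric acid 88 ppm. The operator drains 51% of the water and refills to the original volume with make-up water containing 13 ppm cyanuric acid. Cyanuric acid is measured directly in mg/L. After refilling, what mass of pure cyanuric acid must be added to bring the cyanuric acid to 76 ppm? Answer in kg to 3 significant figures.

Volume: 2310 m³ = 2,310,000 L.
After draining 51% and refilling: 88 × 0.49 + 13 × 0.51 = 49.75 ppm.
Deficit to target: 76 − 49.75 = 26.25 mg/L.
Mass: 26.25 mg/L × 2,310,000 L = 60,640 g cyanuric acid.

60.6 kg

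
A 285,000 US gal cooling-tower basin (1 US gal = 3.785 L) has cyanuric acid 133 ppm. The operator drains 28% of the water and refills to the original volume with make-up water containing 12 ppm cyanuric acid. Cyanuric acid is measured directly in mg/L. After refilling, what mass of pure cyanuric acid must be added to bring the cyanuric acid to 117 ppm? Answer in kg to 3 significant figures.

19.3 kg

Volume: 285,000 US gal × 3.785 L/gal = 1,078,725 L.
After draining 28% and refilling: 133 × 0.72 + 12 × 0.28 = 99.12 ppm.
Deficit to target: 117 − 99.12 = 17.88 mg/L.
Mass: 17.88 mg/L × 1,078,725 L = 19,290 g cyanuric acid.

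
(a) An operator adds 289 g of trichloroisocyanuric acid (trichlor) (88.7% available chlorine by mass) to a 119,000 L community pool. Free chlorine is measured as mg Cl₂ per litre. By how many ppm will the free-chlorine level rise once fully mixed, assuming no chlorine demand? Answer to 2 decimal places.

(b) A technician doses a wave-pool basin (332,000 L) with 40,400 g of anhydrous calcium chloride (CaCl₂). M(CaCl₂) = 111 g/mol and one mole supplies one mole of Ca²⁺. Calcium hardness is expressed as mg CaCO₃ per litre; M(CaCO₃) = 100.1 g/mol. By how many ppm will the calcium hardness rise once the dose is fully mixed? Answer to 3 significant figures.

(a) Available chlorine delivered: 289 g × 0.887 = 256.3 g as Cl₂.
(a) Concentration rise: 256.3 g / 119,000 L = 2.154 mg/L = 2.15 ppm.

(b) Moles of Ca²⁺: 40,400 g ÷ 111 g/mol = 364 mol.
(b) As CaCO₃: 364 mol × 100.1 g/mol = 36,430 g.
(b) Rise: 36,430 g / 332,000 L × 1000 = 109.7 mg/L.

(a) 2.15 ppm; (b) 110 ppm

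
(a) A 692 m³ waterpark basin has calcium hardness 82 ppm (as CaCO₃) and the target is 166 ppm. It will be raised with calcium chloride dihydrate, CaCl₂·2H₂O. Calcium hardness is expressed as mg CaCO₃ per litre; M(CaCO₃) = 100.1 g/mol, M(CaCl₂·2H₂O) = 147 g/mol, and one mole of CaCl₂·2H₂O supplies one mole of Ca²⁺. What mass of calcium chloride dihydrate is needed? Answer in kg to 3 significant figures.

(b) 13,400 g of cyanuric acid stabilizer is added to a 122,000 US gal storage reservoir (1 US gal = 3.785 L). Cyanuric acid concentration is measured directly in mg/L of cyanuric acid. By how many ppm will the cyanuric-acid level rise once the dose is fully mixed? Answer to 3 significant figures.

(a) 85.4 kg; (b) 29.0 ppm

(a) Volume: 692 m³ = 692,000 L.
(a) Hardness to add: (166 − 82) = 84 mg/L as CaCO₃ × 692,000 L = 58,130 g as CaCO₃.
(a) Moles of Ca²⁺ (1 mol Ca²⁺ ≡ 1 mol CaCO₃): 58,130 / 100.1 g/mol = 580.7 mol.
(a) Mass of CaCl₂·2H₂O: 580.7 × 147 = 85,360 g.

(b) Volume: 122,000 US gal × 3.785 L/gal = 461,770 L.
(b) Rise: 13,400 g / 461,770 L × 1000 = 29.02 mg/L.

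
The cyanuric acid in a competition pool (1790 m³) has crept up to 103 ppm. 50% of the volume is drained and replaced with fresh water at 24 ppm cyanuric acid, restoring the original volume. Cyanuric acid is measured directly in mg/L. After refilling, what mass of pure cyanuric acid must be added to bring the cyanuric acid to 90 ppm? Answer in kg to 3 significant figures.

47.4 kg

Volume: 1790 m³ = 1,790,000 L.
After draining 50% and refilling: 103 × 0.50 + 24 × 0.50 = 63.5 ppm.
Deficit to target: 90 − 63.5 = 26.5 mg/L.
Mass: 26.5 mg/L × 1,790,000 L = 47,440 g cyanuric acid.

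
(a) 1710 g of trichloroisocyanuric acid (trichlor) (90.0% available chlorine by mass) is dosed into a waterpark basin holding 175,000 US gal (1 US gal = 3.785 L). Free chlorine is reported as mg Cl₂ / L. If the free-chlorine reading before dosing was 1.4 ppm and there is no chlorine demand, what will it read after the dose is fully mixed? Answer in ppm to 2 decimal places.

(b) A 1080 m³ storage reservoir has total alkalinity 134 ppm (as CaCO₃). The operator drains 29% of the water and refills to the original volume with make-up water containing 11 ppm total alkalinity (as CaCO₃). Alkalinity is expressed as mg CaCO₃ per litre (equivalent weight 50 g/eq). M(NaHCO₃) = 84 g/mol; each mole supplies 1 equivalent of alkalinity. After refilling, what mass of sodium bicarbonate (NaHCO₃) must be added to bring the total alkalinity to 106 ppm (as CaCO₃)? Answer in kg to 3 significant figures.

(a) Volume: 175,000 US gal × 3.785 L/gal = 662,375 L.
(a) Available chlorine delivered: 1710 g × 0.9 = 1539 g as Cl₂.
(a) Concentration rise: 1539 g / 662,375 L = 2.323 mg/L = 2.32 ppm.
(a) Final FC: 1.4 + 2.32 = 3.72 ppm.

(b) Volume: 1080 m³ = 1,080,000 L.
(b) After draining 29% and refilling: 134 × 0.71 + 11 × 0.29 = 98.33 ppm.
(b) Deficit to target: 106 − 98.33 = 7.67 mg/L.
(b) As CaCO₃: 7.67 mg/L × 1,080,000 L = 8284 g; ÷ 50 g/eq ÷ 1 = 165.7 mol NaHCO₃.
(b) Mass: 165.7 × 84 = 13,920 g.

(a) 3.72 ppm; (b) 13.9 kg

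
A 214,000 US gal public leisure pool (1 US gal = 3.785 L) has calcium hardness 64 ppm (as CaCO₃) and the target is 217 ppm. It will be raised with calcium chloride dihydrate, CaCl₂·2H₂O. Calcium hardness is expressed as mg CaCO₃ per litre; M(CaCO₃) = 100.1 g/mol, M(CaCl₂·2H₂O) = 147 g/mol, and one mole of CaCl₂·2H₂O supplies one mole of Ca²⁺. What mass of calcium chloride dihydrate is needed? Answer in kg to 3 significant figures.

Volume: 214,000 US gal × 3.785 L/gal = 809,990 L.
Hardness to add: (217 − 64) = 153 mg/L as CaCO₃ × 809,990 L = 123,900 g as CaCO₃.
Moles of Ca²⁺ (1 mol Ca²⁺ ≡ 1 mol CaCO₃): 123,900 / 100.1 g/mol = 1238 mol.
Mass of CaCl₂·2H₂O: 1238 × 147 = 182,000 g.

182 kg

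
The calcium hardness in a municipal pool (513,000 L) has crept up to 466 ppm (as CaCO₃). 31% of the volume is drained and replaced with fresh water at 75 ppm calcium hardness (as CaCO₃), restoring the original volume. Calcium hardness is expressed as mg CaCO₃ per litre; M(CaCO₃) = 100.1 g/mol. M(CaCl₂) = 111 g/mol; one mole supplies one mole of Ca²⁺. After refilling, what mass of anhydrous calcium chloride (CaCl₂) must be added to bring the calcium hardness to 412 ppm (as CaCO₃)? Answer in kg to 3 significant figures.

38.2 kg

After draining 31% and refilling: 466 × 0.69 + 75 × 0.31 = 344.79 ppm.
Deficit to target: 412 − 344.79 = 67.21 mg/L.
As CaCO₃: 67.21 mg/L × 513,000 L = 34,480 g; ÷ 100.1 = 344.4 mol Ca²⁺.
Mass: 344.4 × 111 = 38,230 g.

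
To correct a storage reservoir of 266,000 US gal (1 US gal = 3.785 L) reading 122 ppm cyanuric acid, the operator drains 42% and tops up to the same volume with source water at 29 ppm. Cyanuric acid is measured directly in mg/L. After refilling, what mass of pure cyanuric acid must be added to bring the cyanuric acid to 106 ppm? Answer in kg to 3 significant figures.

23.2 kg

Volume: 266,000 US gal × 3.785 L/gal = 1,006,810 L.
After draining 42% and refilling: 122 × 0.58 + 29 × 0.42 = 82.94 ppm.
Deficit to target: 106 − 82.94 = 23.06 mg/L.
Mass: 23.06 mg/L × 1,006,810 L = 23,220 g cyanuric acid.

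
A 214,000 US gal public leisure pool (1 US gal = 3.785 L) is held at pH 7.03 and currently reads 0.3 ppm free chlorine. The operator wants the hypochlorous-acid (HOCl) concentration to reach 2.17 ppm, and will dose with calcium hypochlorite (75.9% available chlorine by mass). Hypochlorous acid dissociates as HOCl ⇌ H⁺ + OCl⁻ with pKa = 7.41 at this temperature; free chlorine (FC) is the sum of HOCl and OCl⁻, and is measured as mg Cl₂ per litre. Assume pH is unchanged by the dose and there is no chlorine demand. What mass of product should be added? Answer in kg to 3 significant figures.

2.96 kg

Volume: 214,000 US gal × 3.785 L/gal = 809,990 L.
[OCl⁻]/[HOCl] = 10^(pH − pKa) = 10^(7.03 − 7.41) = 0.4169; fraction as HOCl = 1/(1 + 0.4169) = 0.7058.
Free chlorine required for 2.17 ppm HOCl: 2.17 / 0.7058 = 3.075 ppm.
FC to add: 3.075 − 0.3 = 2.775 mg/L as Cl₂.
Cl₂ equivalent: 2.775 mg/L × 809,990 L = 2247 g.
Product at 75.9% available Cl: 2247 / 0.759 = 2961 g.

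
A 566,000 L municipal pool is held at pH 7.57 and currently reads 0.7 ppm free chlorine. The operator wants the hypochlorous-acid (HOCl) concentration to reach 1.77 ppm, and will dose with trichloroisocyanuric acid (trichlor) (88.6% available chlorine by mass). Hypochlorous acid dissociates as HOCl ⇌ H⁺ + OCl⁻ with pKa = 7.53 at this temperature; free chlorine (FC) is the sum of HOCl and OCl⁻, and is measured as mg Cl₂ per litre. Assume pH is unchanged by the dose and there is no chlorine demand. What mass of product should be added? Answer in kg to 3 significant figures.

1.92 kg

[OCl⁻]/[HOCl] = 10^(pH − pKa) = 10^(7.57 − 7.53) = 1.096; fraction as HOCl = 1/(1 + 1.096) = 0.477.
Free chlorine required for 1.77 ppm HOCl: 1.77 / 0.477 = 3.711 ppm.
FC to add: 3.711 − 0.7 = 3.011 mg/L as Cl₂.
Cl₂ equivalent: 3.011 mg/L × 566,000 L = 1704 g.
Product at 88.6% available Cl: 1704 / 0.886 = 1923 g.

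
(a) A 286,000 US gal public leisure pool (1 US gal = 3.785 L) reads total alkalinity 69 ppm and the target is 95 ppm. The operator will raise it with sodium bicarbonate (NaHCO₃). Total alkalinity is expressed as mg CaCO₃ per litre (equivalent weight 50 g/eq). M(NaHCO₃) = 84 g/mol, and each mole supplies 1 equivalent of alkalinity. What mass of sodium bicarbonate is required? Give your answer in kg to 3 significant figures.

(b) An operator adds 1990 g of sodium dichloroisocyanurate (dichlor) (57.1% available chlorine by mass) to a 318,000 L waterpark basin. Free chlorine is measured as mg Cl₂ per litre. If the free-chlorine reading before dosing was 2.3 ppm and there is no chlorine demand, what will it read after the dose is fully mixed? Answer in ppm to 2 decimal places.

(a) 47.3 kg; (b) 5.87 ppm

(a) Volume: 286,000 US gal × 3.785 L/gal = 1,082,510 L.
(a) Alkalinity to add: (95 − 69) = 26 mg/L as CaCO₃ × 1,082,510 L = 28,150 g as CaCO₃.
(a) Equivalents: 28,150 g ÷ 50 g/eq = 562.9 eq.
(a) NaHCO₃ supplies 1 eq per mole → 562.9 mol.
(a) Mass: 562.9 mol × 84 g/mol = 47,280 g.

(b) Available chlorine delivered: 1990 g × 0.571 = 1136 g as Cl₂.
(b) Concentration rise: 1136 g / 318,000 L = 3.573 mg/L = 3.57 ppm.
(b) Final FC: 2.3 + 3.57 = 5.87 ppm.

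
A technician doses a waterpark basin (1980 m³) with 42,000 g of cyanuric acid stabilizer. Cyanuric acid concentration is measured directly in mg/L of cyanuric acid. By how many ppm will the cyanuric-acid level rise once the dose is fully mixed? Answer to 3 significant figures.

21.2 ppm

Volume: 1980 m³ = 1,980,000 L.
Rise: 42,000 g / 1,980,000 L × 1000 = 21.21 mg/L.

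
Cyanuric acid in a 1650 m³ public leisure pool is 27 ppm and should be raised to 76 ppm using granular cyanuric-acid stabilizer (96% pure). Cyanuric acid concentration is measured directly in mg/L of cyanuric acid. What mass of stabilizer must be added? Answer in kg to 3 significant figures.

84.2 kg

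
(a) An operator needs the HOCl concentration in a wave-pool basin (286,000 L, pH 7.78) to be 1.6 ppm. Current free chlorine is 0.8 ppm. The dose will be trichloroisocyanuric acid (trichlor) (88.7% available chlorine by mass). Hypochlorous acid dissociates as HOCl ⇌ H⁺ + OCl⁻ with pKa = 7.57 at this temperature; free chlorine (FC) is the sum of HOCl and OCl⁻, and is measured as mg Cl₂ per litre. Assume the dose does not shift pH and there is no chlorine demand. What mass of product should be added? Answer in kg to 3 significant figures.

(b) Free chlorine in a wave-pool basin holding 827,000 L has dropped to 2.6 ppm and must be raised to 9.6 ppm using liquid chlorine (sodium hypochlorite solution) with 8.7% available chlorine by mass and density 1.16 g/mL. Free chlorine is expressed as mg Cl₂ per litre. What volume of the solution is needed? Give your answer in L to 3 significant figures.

(a) 1.09 kg; (b) 57.4 L

(a) [OCl⁻]/[HOCl] = 10^(pH − pKa) = 10^(7.78 − 7.57) = 1.622; fraction as HOCl = 1/(1 + 1.622) = 0.3814.
(a) Free chlorine required for 1.6 ppm HOCl: 1.6 / 0.3814 = 4.195 ppm.
(a) FC to add: 4.195 − 0.8 = 3.395 mg/L as Cl₂.
(a) Cl₂ equivalent: 3.395 mg/L × 286,000 L = 970.9 g.
(a) Product at 88.7% available Cl: 970.9 / 0.887 = 1095 g.

(b) Chlorine deficit: 9.6 − 2.6 = 7 ppm = 7 mg/L as Cl₂.
(b) Cl₂ equivalent needed: 7 mg/L × 827,000 L = 5,789,000 mg = 5789 g.
(b) Product at 8.7% available chlorine: 5789 / 0.087 = 66,540 g.
(b) Volume at density 1.16 g/mL: 66,540 g ÷ 1.16 g/mL = 57,360 mL.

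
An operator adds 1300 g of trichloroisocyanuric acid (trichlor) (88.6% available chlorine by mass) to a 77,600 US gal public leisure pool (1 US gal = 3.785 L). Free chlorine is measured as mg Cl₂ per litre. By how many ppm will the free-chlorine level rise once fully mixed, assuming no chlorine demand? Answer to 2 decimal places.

Volume: 77,600 US gal × 3.785 L/gal = 293,716 L.
Available chlorine delivered: 1300 g × 0.886 = 1152 g as Cl₂.
Concentration rise: 1152 g / 293,716 L = 3.921 mg/L = 3.92 ppm.

3.92 ppm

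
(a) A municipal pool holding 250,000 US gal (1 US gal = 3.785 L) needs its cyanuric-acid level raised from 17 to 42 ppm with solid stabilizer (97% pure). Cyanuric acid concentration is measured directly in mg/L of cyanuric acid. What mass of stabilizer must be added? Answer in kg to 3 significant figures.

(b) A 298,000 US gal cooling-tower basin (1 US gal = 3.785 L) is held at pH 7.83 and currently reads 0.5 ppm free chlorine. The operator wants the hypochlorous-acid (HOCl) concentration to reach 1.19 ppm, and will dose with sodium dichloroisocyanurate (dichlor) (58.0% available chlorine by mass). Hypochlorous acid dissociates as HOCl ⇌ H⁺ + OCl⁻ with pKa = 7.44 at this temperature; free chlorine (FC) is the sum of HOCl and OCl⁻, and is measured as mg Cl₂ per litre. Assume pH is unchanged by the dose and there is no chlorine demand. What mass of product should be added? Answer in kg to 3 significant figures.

(a) Volume: 250,000 US gal × 3.785 L/gal = 946,250 L.
(a) CYA to add: (42 − 17) = 25 mg/L × 946,250 L = 23,660 g cyanuric acid.
(a) At 97% purity: 23,660 / 0.97 = 24,390 g product.

(b) Volume: 298,000 US gal × 3.785 L/gal = 1,127,930 L.
(b) [OCl⁻]/[HOCl] = 10^(pH − pKa) = 10^(7.83 − 7.44) = 2.455; fraction as HOCl = 1/(1 + 2.455) = 0.2895.
(b) Free chlorine required for 1.19 ppm HOCl: 1.19 / 0.2895 = 4.111 ppm.
(b) FC to add: 4.111 − 0.5 = 3.611 mg/L as Cl₂.
(b) Cl₂ equivalent: 3.611 mg/L × 1,127,930 L = 4073 g.
(b) Product at 58.0% available Cl: 4073 / 0.58 = 7023 g.

(a) 24.4 kg; (b) 7.02 kg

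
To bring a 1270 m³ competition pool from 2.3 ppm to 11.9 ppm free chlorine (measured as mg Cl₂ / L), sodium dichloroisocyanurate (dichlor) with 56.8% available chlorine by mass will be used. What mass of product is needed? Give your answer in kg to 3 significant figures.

21.5 kg

Volume: 1270 m³ = 1,270,000 L.
Chlorine deficit: 11.9 − 2.3 = 9.6 ppm = 9.6 mg/L as Cl₂.
Cl₂ equivalent needed: 9.6 mg/L × 1,270,000 L = 12,190,000 mg = 12,190 g.
Product at 56.8% available chlorine: 12,190 / 0.568 = 21,460 g.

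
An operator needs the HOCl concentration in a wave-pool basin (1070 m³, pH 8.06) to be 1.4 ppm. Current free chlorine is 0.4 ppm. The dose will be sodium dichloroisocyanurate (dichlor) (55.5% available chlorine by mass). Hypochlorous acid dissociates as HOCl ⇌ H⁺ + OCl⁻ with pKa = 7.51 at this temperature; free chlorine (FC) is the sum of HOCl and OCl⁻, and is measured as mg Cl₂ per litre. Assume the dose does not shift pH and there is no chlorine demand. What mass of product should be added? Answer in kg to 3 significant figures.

Volume: 1070 m³ = 1,070,000 L.
[OCl⁻]/[HOCl] = 10^(pH − pKa) = 10^(8.06 − 7.51) = 3.548; fraction as HOCl = 1/(1 + 3.548) = 0.2199.
Free chlorine required for 1.4 ppm HOCl: 1.4 / 0.2199 = 6.367 ppm.
FC to add: 6.367 − 0.4 = 5.967 mg/L as Cl₂.
Cl₂ equivalent: 5.967 mg/L × 1,070,000 L = 6385 g.
Product at 55.5% available Cl: 6385 / 0.555 = 11,500 g.

11.5 kg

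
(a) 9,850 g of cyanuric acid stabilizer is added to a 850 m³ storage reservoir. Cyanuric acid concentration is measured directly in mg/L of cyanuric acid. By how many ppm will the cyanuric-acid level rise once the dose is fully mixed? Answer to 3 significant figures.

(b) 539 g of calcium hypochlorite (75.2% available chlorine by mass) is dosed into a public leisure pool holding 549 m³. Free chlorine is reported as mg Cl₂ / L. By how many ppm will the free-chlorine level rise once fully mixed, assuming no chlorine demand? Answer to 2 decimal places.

(a) 11.6 ppm; (b) 0.74 ppm

(a) Volume: 850 m³ = 850,000 L.
(a) Rise: 9,850 g / 850,000 L × 1000 = 11.59 mg/L.

(b) Volume: 549 m³ = 549,000 L.
(b) Available chlorine delivered: 539 g × 0.752 = 405.3 g as Cl₂.
(b) Concentration rise: 405.3 g / 549,000 L = 0.7383 mg/L = 0.74 ppm.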